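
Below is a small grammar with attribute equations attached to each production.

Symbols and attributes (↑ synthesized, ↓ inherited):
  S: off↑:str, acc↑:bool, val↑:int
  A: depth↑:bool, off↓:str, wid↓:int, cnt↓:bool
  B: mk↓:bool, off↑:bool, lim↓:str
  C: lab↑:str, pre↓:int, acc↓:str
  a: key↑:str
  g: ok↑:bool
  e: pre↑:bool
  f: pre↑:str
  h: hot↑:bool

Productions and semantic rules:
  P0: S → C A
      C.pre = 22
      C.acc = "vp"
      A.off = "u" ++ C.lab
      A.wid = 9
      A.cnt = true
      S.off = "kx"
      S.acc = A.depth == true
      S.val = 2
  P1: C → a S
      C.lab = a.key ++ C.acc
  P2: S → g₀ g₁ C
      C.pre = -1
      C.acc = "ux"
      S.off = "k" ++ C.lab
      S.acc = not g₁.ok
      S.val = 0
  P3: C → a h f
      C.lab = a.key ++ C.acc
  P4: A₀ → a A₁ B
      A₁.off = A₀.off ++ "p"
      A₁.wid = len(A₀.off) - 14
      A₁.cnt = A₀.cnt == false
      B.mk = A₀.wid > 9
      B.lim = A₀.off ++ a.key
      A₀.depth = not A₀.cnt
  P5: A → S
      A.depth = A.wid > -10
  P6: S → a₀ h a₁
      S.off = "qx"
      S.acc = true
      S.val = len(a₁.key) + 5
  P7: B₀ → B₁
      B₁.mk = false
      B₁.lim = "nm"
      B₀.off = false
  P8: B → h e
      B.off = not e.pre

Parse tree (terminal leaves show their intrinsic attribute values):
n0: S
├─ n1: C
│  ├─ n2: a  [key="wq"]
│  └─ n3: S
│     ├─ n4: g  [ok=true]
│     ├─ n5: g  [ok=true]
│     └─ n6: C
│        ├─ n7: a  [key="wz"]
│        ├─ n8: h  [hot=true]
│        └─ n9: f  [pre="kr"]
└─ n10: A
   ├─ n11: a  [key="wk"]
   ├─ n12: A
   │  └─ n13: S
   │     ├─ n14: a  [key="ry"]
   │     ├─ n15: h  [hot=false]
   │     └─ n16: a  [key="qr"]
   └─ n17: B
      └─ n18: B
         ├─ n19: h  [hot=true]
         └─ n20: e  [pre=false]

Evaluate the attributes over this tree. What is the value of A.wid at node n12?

1. n1.pre = 22  [22]
2. n1.acc = "vp"  ["vp"]
3. n2.key = "wq"  [terminal]
4. n4.ok = true  [terminal]
5. n5.ok = true  [terminal]
6. n6.pre = -1  [-1]
7. n6.acc = "ux"  ["ux"]
8. n7.key = "wz"  [terminal]
9. n8.hot = true  [terminal]
10. n9.pre = "kr"  [terminal]
11. n6.lab = "wzux"  [a.key ++ C.acc]
12. n3.off = "kwzux"  ["k" ++ C.lab]
13. n3.acc = false  [not g₁.ok]
14. n3.val = 0  [0]
15. n1.lab = "wqvp"  [a.key ++ C.acc]
16. n10.off = "uwqvp"  ["u" ++ C.lab]
17. n10.wid = 9  [9]
18. n10.cnt = true  [true]
19. n11.key = "wk"  [terminal]
20. n12.off = "uwqvpp"  [A₀.off ++ "p"]
21. n12.wid = -9  [len(A₀.off) - 14]
22. n12.cnt = false  [A₀.cnt == false]
23. n14.key = "ry"  [terminal]
24. n15.hot = false  [terminal]
25. n16.key = "qr"  [terminal]
26. n13.off = "qx"  ["qx"]
27. n13.acc = true  [true]
28. n13.val = 7  [len(a₁.key) + 5]
29. n12.depth = true  [A.wid > -10]
30. n17.mk = false  [A₀.wid > 9]
31. n17.lim = "uwqvpwk"  [A₀.off ++ a.key]
32. n18.mk = false  [false]
33. n18.lim = "nm"  ["nm"]
34. n19.hot = true  [terminal]
35. n20.pre = false  [terminal]
36. n18.off = true  [not e.pre]
37. n17.off = false  [false]
38. n10.depth = false  [not A₀.cnt]
39. n0.off = "kx"  ["kx"]
40. n0.acc = false  [A.depth == true]
41. n0.val = 2  [2]

-9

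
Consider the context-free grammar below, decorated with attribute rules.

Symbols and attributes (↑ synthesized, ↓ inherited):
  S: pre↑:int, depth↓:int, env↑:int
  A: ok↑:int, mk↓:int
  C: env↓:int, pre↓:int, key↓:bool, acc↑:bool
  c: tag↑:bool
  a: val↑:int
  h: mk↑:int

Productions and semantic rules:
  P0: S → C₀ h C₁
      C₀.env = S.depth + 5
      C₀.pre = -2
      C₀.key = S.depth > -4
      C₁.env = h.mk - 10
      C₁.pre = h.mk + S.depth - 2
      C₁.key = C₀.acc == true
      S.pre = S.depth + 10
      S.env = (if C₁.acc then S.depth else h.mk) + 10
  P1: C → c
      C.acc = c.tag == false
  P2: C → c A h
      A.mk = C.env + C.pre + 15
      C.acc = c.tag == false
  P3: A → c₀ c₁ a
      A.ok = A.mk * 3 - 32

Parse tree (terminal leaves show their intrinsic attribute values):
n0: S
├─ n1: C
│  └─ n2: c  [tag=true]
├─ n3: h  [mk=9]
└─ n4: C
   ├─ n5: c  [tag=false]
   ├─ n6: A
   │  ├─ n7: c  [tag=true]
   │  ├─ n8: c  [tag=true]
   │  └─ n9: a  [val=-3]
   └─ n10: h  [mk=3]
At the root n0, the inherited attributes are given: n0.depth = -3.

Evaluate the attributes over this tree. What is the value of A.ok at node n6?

1. n0.depth = -3  [given at root]
2. n1.env = 2  [S.depth + 5]
3. n1.pre = -2  [-2]
4. n1.key = true  [S.depth > -4]
5. n2.tag = true  [terminal]
6. n1.acc = false  [c.tag == false]
7. n3.mk = 9  [terminal]
8. n4.env = -1  [h.mk - 10]
9. n4.pre = 4  [h.mk + S.depth - 2]
10. n4.key = false  [C₀.acc == true]
11. n5.tag = false  [terminal]
12. n6.mk = 18  [C.env + C.pre + 15]
13. n7.tag = true  [terminal]
14. n8.tag = true  [terminal]
15. n9.val = -3  [terminal]
16. n6.ok = 22  [A.mk * 3 - 32]
17. n10.mk = 3  [terminal]
18. n4.acc = true  [c.tag == false]
19. n0.pre = 7  [S.depth + 10]
20. n0.env = 7  [(if C₁.acc then S.depth else h.mk) + 10]

22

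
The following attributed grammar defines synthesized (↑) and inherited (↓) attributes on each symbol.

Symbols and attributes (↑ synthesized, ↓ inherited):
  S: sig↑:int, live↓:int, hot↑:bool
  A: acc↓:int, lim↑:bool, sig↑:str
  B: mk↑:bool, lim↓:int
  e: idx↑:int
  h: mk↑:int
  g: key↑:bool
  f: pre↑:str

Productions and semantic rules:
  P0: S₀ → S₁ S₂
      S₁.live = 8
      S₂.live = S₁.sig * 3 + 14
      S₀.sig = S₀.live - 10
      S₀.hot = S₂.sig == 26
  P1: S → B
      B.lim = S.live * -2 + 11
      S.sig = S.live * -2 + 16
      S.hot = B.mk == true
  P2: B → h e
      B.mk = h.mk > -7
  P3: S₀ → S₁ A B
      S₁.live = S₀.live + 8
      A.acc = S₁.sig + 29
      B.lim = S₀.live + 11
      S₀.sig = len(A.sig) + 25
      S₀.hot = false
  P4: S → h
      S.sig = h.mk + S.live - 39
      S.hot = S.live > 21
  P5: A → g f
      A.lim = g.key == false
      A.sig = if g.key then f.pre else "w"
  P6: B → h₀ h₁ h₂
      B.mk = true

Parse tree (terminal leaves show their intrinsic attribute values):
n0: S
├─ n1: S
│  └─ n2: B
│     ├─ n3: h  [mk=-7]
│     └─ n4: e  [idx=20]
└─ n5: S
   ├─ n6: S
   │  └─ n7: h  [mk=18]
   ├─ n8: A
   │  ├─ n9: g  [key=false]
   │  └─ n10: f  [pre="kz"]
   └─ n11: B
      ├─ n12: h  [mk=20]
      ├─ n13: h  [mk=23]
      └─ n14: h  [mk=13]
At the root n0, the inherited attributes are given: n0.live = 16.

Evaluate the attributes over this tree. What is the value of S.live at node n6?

1. n0.live = 16  [given at root]
2. n1.live = 8  [8]
3. n2.lim = -5  [S.live * -2 + 11]
4. n3.mk = -7  [terminal]
5. n4.idx = 20  [terminal]
6. n2.mk = false  [h.mk > -7]
7. n1.sig = 0  [S.live * -2 + 16]
8. n1.hot = false  [B.mk == true]
9. n5.live = 14  [S₁.sig * 3 + 14]
10. n6.live = 22  [S₀.live + 8]
11. n7.mk = 18  [terminal]
12. n6.sig = 1  [h.mk + S.live - 39]
13. n6.hot = true  [S.live > 21]
14. n8.acc = 30  [S₁.sig + 29]
15. n9.key = false  [terminal]
16. n10.pre = "kz"  [terminal]
17. n8.lim = true  [g.key == false]
18. n8.sig = "w"  [if g.key then f.pre else "w"]
19. n11.lim = 25  [S₀.live + 11]
20. n12.mk = 20  [terminal]
21. n13.mk = 23  [terminal]
22. n14.mk = 13  [terminal]
23. n11.mk = true  [true]
24. n5.sig = 26  [len(A.sig) + 25]
25. n5.hot = false  [false]
26. n0.sig = 6  [S₀.live - 10]
27. n0.hot = true  [S₂.sig == 26]

22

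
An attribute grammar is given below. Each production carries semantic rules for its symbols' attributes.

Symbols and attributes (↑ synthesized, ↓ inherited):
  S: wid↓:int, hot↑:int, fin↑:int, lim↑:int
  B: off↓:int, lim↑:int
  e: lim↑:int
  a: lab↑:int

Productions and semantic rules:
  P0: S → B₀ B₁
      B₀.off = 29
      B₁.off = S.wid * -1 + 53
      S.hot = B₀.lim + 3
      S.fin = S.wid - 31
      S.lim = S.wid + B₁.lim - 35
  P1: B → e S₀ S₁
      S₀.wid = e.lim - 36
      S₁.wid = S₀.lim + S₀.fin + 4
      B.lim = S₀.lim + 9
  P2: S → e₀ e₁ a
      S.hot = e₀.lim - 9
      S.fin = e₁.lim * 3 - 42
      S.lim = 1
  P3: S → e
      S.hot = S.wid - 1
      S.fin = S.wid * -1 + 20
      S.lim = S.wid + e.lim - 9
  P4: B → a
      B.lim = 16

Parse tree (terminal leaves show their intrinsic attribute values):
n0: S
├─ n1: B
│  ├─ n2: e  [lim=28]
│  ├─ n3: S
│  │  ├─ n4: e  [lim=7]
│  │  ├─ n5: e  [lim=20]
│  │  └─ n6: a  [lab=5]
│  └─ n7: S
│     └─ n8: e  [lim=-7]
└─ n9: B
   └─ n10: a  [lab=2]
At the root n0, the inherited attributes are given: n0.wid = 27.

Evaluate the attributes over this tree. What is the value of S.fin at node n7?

-3

1. n0.wid = 27  [given at root]
2. n1.off = 29  [29]
3. n2.lim = 28  [terminal]
4. n3.wid = -8  [e.lim - 36]
5. n4.lim = 7  [terminal]
6. n5.lim = 20  [terminal]
7. n6.lab = 5  [terminal]
8. n3.hot = -2  [e₀.lim - 9]
9. n3.fin = 18  [e₁.lim * 3 - 42]
10. n3.lim = 1  [1]
11. n7.wid = 23  [S₀.lim + S₀.fin + 4]
12. n8.lim = -7  [terminal]
13. n7.hot = 22  [S.wid - 1]
14. n7.fin = -3  [S.wid * -1 + 20]
15. n7.lim = 7  [S.wid + e.lim - 9]
16. n1.lim = 10  [S₀.lim + 9]
17. n9.off = 26  [S.wid * -1 + 53]
18. n10.lab = 2  [terminal]
19. n9.lim = 16  [16]
20. n0.hot = 13  [B₀.lim + 3]
21. n0.fin = -4  [S.wid - 31]
22. n0.lim = 8  [S.wid + B₁.lim - 35]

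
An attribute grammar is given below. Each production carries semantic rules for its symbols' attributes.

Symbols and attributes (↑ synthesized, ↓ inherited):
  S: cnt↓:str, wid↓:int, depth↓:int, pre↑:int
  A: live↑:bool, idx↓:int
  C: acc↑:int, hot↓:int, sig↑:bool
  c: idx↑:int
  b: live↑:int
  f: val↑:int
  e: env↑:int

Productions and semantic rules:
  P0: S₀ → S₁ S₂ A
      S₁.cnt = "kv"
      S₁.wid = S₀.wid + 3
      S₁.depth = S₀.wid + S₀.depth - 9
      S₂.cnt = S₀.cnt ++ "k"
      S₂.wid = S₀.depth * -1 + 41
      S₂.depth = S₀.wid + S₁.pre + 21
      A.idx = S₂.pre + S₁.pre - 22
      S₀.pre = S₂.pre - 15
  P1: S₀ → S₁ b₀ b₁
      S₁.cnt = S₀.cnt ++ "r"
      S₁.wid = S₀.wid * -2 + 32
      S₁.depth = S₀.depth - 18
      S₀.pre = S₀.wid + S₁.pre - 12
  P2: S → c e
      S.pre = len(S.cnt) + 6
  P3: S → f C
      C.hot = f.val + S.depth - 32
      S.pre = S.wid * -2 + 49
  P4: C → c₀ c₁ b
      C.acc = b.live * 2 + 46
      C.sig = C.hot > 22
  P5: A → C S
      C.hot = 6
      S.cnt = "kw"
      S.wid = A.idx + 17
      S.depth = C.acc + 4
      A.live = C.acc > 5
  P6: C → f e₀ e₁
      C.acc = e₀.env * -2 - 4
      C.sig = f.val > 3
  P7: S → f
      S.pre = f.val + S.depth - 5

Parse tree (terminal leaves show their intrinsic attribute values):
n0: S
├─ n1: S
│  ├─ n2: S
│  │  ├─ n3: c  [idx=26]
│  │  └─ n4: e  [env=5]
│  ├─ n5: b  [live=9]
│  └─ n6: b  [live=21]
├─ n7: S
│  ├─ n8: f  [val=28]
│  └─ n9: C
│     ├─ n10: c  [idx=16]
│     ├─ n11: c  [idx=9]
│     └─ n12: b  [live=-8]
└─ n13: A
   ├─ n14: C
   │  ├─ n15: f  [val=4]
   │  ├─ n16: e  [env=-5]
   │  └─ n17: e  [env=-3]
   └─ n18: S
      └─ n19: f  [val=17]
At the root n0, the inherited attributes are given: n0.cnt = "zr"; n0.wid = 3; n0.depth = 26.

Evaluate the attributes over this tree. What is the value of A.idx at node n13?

0

1. n0.cnt = "zr"  [given at root]
2. n0.wid = 3  [given at root]
3. n0.depth = 26  [given at root]
4. n1.cnt = "kv"  ["kv"]
5. n1.wid = 6  [S₀.wid + 3]
6. n1.depth = 20  [S₀.wid + S₀.depth - 9]
7. n2.cnt = "kvr"  [S₀.cnt ++ "r"]
8. n2.wid = 20  [S₀.wid * -2 + 32]
9. n2.depth = 2  [S₀.depth - 18]
10. n3.idx = 26  [terminal]
11. n4.env = 5  [terminal]
12. n2.pre = 9  [len(S.cnt) + 6]
13. n5.live = 9  [terminal]
14. n6.live = 21  [terminal]
15. n1.pre = 3  [S₀.wid + S₁.pre - 12]
16. n7.cnt = "zrk"  [S₀.cnt ++ "k"]
17. n7.wid = 15  [S₀.depth * -1 + 41]
18. n7.depth = 27  [S₀.wid + S₁.pre + 21]
19. n8.val = 28  [terminal]
20. n9.hot = 23  [f.val + S.depth - 32]
21. n10.idx = 16  [terminal]
22. n11.idx = 9  [terminal]
23. n12.live = -8  [terminal]
24. n9.acc = 30  [b.live * 2 + 46]
25. n9.sig = true  [C.hot > 22]
26. n7.pre = 19  [S.wid * -2 + 49]
27. n13.idx = 0  [S₂.pre + S₁.pre - 22]
28. n14.hot = 6  [6]
29. n15.val = 4  [terminal]
30. n16.env = -5  [terminal]
31. n17.env = -3  [terminal]
32. n14.acc = 6  [e₀.env * -2 - 4]
33. n14.sig = true  [f.val > 3]
34. n18.cnt = "kw"  ["kw"]
35. n18.wid = 17  [A.idx + 17]
36. n18.depth = 10  [C.acc + 4]
37. n19.val = 17  [terminal]
38. n18.pre = 22  [f.val + S.depth - 5]
39. n13.live = true  [C.acc > 5]
40. n0.pre = 4  [S₂.pre - 15]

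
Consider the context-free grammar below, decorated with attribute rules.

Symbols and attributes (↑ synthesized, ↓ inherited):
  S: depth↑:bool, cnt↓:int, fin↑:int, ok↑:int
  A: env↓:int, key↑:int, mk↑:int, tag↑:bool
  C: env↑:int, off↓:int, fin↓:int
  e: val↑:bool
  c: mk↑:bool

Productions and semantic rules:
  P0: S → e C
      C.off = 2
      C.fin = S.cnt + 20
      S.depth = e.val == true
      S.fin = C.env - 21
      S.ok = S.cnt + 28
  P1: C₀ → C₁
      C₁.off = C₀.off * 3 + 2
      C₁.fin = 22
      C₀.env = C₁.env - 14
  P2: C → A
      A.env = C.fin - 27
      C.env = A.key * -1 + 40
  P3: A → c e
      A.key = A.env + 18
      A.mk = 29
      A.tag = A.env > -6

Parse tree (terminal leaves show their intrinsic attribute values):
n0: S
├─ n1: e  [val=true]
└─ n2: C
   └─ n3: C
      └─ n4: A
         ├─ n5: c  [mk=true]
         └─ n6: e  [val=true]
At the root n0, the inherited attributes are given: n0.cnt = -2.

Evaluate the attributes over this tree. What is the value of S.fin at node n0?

1. n0.cnt = -2  [given at root]
2. n1.val = true  [terminal]
3. n2.off = 2  [2]
4. n2.fin = 18  [S.cnt + 20]
5. n3.off = 8  [C₀.off * 3 + 2]
6. n3.fin = 22  [22]
7. n4.env = -5  [C.fin - 27]
8. n5.mk = true  [terminal]
9. n6.val = true  [terminal]
10. n4.key = 13  [A.env + 18]
11. n4.mk = 29  [29]
12. n4.tag = true  [A.env > -6]
13. n3.env = 27  [A.key * -1 + 40]
14. n2.env = 13  [C₁.env - 14]
15. n0.depth = true  [e.val == true]
16. n0.fin = -8  [C.env - 21]
17. n0.ok = 26  [S.cnt + 28]

-8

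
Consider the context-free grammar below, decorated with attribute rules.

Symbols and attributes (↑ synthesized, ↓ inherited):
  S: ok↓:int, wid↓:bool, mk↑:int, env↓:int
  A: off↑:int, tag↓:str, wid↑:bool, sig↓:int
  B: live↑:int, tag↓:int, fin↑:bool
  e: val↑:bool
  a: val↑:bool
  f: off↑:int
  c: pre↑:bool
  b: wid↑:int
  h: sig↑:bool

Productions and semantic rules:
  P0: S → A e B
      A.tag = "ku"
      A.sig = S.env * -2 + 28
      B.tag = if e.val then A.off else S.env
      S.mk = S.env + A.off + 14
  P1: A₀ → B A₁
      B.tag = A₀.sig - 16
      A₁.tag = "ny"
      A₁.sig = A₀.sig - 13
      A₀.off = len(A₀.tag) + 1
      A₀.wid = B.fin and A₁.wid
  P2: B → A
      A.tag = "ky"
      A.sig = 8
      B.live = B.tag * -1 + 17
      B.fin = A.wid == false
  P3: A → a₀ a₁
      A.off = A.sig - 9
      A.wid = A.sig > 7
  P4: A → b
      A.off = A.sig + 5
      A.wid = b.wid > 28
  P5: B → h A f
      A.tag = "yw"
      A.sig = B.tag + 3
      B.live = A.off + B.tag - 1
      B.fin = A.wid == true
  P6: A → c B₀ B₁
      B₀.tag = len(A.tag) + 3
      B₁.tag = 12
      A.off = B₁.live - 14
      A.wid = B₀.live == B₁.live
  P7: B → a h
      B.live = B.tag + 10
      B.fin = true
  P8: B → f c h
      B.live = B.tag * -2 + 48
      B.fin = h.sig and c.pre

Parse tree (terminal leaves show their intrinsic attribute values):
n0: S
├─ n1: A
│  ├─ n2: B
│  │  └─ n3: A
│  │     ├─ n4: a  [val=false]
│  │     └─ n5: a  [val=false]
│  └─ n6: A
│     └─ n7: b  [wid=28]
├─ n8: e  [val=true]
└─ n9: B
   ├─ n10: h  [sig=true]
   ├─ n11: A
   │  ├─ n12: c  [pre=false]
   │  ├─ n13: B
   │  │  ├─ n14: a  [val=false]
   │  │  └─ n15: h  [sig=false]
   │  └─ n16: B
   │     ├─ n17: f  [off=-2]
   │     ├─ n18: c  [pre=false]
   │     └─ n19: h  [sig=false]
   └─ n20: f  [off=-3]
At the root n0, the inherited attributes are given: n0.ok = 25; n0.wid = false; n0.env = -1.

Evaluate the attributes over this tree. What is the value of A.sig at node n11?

6

1. n0.ok = 25  [given at root]
2. n0.wid = false  [given at root]
3. n0.env = -1  [given at root]
4. n1.tag = "ku"  ["ku"]
5. n1.sig = 30  [S.env * -2 + 28]
6. n2.tag = 14  [A₀.sig - 16]
7. n3.tag = "ky"  ["ky"]
8. n3.sig = 8  [8]
9. n4.val = false  [terminal]
10. n5.val = false  [terminal]
11. n3.off = -1  [A.sig - 9]
12. n3.wid = true  [A.sig > 7]
13. n2.live = 3  [B.tag * -1 + 17]
14. n2.fin = false  [A.wid == false]
15. n6.tag = "ny"  ["ny"]
16. n6.sig = 17  [A₀.sig - 13]
17. n7.wid = 28  [terminal]
18. n6.off = 22  [A.sig + 5]
19. n6.wid = false  [b.wid > 28]
20. n1.off = 3  [len(A₀.tag) + 1]
21. n1.wid = false  [B.fin and A₁.wid]
22. n8.val = true  [terminal]
23. n9.tag = 3  [if e.val then A.off else S.env]
24. n10.sig = true  [terminal]
25. n11.tag = "yw"  ["yw"]
26. n11.sig = 6  [B.tag + 3]
27. n12.pre = false  [terminal]
28. n13.tag = 5  [len(A.tag) + 3]
29. n14.val = false  [terminal]
30. n15.sig = false  [terminal]
31. n13.live = 15  [B.tag + 10]
32. n13.fin = true  [true]
33. n16.tag = 12  [12]
34. n17.off = -2  [terminal]
35. n18.pre = false  [terminal]
36. n19.sig = false  [terminal]
37. n16.live = 24  [B.tag * -2 + 48]
38. n16.fin = false  [h.sig and c.pre]
39. n11.off = 10  [B₁.live - 14]
40. n11.wid = false  [B₀.live == B₁.live]
41. n20.off = -3  [terminal]
42. n9.live = 12  [A.off + B.tag - 1]
43. n9.fin = false  [A.wid == true]
44. n0.mk = 16  [S.env + A.off + 14]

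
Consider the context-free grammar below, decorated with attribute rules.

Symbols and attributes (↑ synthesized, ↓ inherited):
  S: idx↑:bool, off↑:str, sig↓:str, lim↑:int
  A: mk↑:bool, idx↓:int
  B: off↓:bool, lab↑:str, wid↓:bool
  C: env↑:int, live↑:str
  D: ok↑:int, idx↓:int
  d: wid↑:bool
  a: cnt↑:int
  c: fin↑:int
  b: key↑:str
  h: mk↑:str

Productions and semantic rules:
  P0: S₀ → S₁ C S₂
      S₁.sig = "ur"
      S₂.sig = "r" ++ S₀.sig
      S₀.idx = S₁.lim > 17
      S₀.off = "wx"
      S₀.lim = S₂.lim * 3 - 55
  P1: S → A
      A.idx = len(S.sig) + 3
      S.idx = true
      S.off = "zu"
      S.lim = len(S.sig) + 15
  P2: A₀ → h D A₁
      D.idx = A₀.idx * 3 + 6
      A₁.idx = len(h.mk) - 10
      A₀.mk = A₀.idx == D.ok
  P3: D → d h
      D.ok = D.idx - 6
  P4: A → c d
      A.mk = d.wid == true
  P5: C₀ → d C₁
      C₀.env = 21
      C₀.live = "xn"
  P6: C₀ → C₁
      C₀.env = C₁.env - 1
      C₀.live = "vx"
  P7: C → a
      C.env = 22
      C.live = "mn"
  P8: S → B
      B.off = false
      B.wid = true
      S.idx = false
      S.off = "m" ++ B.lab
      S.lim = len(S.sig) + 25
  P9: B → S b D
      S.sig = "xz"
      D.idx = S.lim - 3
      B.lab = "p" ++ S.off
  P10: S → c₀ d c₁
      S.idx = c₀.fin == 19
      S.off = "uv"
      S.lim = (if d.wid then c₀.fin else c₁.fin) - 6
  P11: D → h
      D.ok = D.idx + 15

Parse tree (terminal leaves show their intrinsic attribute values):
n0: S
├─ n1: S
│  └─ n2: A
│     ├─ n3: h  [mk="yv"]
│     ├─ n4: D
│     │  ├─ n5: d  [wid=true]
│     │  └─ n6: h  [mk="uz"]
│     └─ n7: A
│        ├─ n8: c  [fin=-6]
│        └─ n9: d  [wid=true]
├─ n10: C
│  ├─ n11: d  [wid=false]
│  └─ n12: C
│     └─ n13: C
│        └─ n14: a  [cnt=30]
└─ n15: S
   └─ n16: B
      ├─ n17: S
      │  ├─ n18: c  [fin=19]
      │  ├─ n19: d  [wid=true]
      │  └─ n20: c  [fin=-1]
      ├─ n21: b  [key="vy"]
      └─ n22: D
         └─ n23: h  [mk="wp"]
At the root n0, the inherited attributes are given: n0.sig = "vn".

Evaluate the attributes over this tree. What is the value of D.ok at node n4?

1. n0.sig = "vn"  [given at root]
2. n1.sig = "ur"  ["ur"]
3. n2.idx = 5  [len(S.sig) + 3]
4. n3.mk = "yv"  [terminal]
5. n4.idx = 21  [A₀.idx * 3 + 6]
6. n5.wid = true  [terminal]
7. n6.mk = "uz"  [terminal]
8. n4.ok = 15  [D.idx - 6]
9. n7.idx = -8  [len(h.mk) - 10]
10. n8.fin = -6  [terminal]
11. n9.wid = true  [terminal]
12. n7.mk = true  [d.wid == true]
13. n2.mk = false  [A₀.idx == D.ok]
14. n1.idx = true  [true]
15. n1.off = "zu"  ["zu"]
16. n1.lim = 17  [len(S.sig) + 15]
17. n11.wid = false  [terminal]
18. n14.cnt = 30  [terminal]
19. n13.env = 22  [22]
20. n13.live = "mn"  ["mn"]
21. n12.env = 21  [C₁.env - 1]
22. n12.live = "vx"  ["vx"]
23. n10.env = 21  [21]
24. n10.live = "xn"  ["xn"]
25. n15.sig = "rvn"  ["r" ++ S₀.sig]
26. n16.off = false  [false]
27. n16.wid = true  [true]
28. n17.sig = "xz"  ["xz"]
29. n18.fin = 19  [terminal]
30. n19.wid = true  [terminal]
31. n20.fin = -1  [terminal]
32. n17.idx = true  [c₀.fin == 19]
33. n17.off = "uv"  ["uv"]
34. n17.lim = 13  [(if d.wid then c₀.fin else c₁.fin) - 6]
35. n21.key = "vy"  [terminal]
36. n22.idx = 10  [S.lim - 3]
37. n23.mk = "wp"  [terminal]
38. n22.ok = 25  [D.idx + 15]
39. n16.lab = "puv"  ["p" ++ S.off]
40. n15.idx = false  [false]
41. n15.off = "mpuv"  ["m" ++ B.lab]
42. n15.lim = 28  [len(S.sig) + 25]
43. n0.idx = false  [S₁.lim > 17]
44. n0.off = "wx"  ["wx"]
45. n0.lim = 29  [S₂.lim * 3 - 55]

15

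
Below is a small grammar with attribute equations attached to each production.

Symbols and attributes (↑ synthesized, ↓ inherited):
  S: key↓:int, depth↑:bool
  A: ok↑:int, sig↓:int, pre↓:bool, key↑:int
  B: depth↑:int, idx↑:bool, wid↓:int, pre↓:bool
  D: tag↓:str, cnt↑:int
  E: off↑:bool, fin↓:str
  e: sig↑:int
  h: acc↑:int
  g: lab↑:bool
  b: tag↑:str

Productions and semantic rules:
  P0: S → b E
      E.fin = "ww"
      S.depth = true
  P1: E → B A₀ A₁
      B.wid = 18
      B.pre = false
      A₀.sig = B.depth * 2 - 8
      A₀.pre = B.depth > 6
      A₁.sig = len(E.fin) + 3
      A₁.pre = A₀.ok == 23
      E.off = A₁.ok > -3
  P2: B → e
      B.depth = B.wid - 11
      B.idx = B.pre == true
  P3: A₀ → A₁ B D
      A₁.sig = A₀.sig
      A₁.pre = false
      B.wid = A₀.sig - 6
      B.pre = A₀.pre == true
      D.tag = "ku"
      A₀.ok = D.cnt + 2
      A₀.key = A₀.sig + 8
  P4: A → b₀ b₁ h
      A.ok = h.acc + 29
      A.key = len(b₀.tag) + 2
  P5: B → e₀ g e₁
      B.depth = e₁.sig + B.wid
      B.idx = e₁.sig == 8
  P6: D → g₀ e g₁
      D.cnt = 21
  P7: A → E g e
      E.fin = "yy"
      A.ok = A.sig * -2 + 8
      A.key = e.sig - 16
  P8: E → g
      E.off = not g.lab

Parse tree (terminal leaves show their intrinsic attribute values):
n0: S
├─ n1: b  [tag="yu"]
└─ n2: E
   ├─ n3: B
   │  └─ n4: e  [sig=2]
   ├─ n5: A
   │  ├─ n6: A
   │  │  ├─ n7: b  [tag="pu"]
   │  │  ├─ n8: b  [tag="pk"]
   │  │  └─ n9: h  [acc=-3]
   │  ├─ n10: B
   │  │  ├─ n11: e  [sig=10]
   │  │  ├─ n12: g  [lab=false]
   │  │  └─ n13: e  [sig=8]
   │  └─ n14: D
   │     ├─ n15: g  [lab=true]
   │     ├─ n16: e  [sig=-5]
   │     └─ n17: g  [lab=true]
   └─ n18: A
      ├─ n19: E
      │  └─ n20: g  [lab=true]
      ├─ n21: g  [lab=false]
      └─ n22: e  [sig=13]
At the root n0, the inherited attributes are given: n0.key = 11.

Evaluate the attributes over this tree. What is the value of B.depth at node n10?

1. n0.key = 11  [given at root]
2. n1.tag = "yu"  [terminal]
3. n2.fin = "ww"  ["ww"]
4. n3.wid = 18  [18]
5. n3.pre = false  [false]
6. n4.sig = 2  [terminal]
7. n3.depth = 7  [B.wid - 11]
8. n3.idx = false  [B.pre == true]
9. n5.sig = 6  [B.depth * 2 - 8]
10. n5.pre = true  [B.depth > 6]
11. n6.sig = 6  [A₀.sig]
12. n6.pre = false  [false]
13. n7.tag = "pu"  [terminal]
14. n8.tag = "pk"  [terminal]
15. n9.acc = -3  [terminal]
16. n6.ok = 26  [h.acc + 29]
17. n6.key = 4  [len(b₀.tag) + 2]
18. n10.wid = 0  [A₀.sig - 6]
19. n10.pre = true  [A₀.pre == true]
20. n11.sig = 10  [terminal]
21. n12.lab = false  [terminal]
22. n13.sig = 8  [terminal]
23. n10.depth = 8  [e₁.sig + B.wid]
24. n10.idx = true  [e₁.sig == 8]
25. n14.tag = "ku"  ["ku"]
26. n15.lab = true  [terminal]
27. n16.sig = -5  [terminal]
28. n17.lab = true  [terminal]
29. n14.cnt = 21  [21]
30. n5.ok = 23  [D.cnt + 2]
31. n5.key = 14  [A₀.sig + 8]
32. n18.sig = 5  [len(E.fin) + 3]
33. n18.pre = true  [A₀.ok == 23]
34. n19.fin = "yy"  ["yy"]
35. n20.lab = true  [terminal]
36. n19.off = false  [not g.lab]
37. n21.lab = false  [terminal]
38. n22.sig = 13  [terminal]
39. n18.ok = -2  [A.sig * -2 + 8]
40. n18.key = -3  [e.sig - 16]
41. n2.off = true  [A₁.ok > -3]
42. n0.depth = true  [true]

8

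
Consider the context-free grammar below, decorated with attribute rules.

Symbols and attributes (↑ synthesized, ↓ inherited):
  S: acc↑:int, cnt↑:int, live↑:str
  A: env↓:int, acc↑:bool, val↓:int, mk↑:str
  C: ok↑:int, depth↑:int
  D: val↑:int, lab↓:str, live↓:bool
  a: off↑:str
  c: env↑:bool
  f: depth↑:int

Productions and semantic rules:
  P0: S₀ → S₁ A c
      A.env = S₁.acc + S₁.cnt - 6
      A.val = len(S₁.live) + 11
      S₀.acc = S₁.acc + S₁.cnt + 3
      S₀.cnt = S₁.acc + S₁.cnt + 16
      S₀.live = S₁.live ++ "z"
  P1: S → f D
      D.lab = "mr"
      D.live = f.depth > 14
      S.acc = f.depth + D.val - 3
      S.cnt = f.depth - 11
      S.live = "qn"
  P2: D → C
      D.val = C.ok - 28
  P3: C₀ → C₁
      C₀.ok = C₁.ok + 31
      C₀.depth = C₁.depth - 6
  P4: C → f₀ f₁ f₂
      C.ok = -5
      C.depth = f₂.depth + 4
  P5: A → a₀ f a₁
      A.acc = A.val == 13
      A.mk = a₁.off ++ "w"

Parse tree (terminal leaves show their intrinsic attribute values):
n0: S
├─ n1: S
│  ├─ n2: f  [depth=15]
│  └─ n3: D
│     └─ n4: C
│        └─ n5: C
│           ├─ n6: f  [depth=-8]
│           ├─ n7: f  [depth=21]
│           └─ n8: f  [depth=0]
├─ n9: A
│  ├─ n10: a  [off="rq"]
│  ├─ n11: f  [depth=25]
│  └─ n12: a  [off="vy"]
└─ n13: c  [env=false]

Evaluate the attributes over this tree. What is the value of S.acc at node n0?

1. n2.depth = 15  [terminal]
2. n3.lab = "mr"  ["mr"]
3. n3.live = true  [f.depth > 14]
4. n6.depth = -8  [terminal]
5. n7.depth = 21  [terminal]
6. n8.depth = 0  [terminal]
7. n5.ok = -5  [-5]
8. n5.depth = 4  [f₂.depth + 4]
9. n4.ok = 26  [C₁.ok + 31]
10. n4.depth = -2  [C₁.depth - 6]
11. n3.val = -2  [C.ok - 28]
12. n1.acc = 10  [f.depth + D.val - 3]
13. n1.cnt = 4  [f.depth - 11]
14. n1.live = "qn"  ["qn"]
15. n9.env = 8  [S₁.acc + S₁.cnt - 6]
16. n9.val = 13  [len(S₁.live) + 11]
17. n10.off = "rq"  [terminal]
18. n11.depth = 25  [terminal]
19. n12.off = "vy"  [terminal]
20. n9.acc = true  [A.val == 13]
21. n9.mk = "vyw"  [a₁.off ++ "w"]
22. n13.env = false  [terminal]
23. n0.acc = 17  [S₁.acc + S₁.cnt + 3]
24. n0.cnt = 30  [S₁.acc + S₁.cnt + 16]
25. n0.live = "qnz"  [S₁.live ++ "z"]

17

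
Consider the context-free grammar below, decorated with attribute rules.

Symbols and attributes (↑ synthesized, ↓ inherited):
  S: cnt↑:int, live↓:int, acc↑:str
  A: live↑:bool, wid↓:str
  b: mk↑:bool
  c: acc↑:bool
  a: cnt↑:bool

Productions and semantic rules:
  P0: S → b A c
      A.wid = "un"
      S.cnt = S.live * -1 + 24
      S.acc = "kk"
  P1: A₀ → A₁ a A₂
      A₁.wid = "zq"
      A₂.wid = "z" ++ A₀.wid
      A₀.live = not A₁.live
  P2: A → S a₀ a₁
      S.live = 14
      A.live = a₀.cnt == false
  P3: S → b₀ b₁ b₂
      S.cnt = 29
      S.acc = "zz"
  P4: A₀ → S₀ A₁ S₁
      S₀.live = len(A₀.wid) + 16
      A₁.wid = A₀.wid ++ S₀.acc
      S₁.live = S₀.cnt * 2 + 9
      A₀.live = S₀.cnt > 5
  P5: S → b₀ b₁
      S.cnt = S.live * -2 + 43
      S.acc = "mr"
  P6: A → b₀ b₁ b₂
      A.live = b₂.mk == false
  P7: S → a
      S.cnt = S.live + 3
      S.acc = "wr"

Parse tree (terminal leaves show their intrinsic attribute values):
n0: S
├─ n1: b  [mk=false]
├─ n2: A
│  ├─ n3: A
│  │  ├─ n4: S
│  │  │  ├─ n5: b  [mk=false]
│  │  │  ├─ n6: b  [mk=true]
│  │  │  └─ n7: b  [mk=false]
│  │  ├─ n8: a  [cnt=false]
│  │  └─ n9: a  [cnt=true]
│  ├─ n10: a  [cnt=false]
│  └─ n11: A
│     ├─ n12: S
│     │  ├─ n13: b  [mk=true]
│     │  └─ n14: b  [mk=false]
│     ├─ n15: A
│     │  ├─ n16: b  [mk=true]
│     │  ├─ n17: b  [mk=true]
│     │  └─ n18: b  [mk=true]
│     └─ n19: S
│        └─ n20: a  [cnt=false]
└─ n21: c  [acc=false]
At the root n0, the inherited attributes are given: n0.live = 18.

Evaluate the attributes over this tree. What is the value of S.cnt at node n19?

22

1. n0.live = 18  [given at root]
2. n1.mk = false  [terminal]
3. n2.wid = "un"  ["un"]
4. n3.wid = "zq"  ["zq"]
5. n4.live = 14  [14]
6. n5.mk = false  [terminal]
7. n6.mk = true  [terminal]
8. n7.mk = false  [terminal]
9. n4.cnt = 29  [29]
10. n4.acc = "zz"  ["zz"]
11. n8.cnt = false  [terminal]
12. n9.cnt = true  [terminal]
13. n3.live = true  [a₀.cnt == false]
14. n10.cnt = false  [terminal]
15. n11.wid = "zun"  ["z" ++ A₀.wid]
16. n12.live = 19  [len(A₀.wid) + 16]
17. n13.mk = true  [terminal]
18. n14.mk = false  [terminal]
19. n12.cnt = 5  [S.live * -2 + 43]
20. n12.acc = "mr"  ["mr"]
21. n15.wid = "zunmr"  [A₀.wid ++ S₀.acc]
22. n16.mk = true  [terminal]
23. n17.mk = true  [terminal]
24. n18.mk = true  [terminal]
25. n15.live = false  [b₂.mk == false]
26. n19.live = 19  [S₀.cnt * 2 + 9]
27. n20.cnt = false  [terminal]
28. n19.cnt = 22  [S.live + 3]
29. n19.acc = "wr"  ["wr"]
30. n11.live = false  [S₀.cnt > 5]
31. n2.live = false  [not A₁.live]
32. n21.acc = false  [terminal]
33. n0.cnt = 6  [S.live * -1 + 24]
34. n0.acc = "kk"  ["kk"]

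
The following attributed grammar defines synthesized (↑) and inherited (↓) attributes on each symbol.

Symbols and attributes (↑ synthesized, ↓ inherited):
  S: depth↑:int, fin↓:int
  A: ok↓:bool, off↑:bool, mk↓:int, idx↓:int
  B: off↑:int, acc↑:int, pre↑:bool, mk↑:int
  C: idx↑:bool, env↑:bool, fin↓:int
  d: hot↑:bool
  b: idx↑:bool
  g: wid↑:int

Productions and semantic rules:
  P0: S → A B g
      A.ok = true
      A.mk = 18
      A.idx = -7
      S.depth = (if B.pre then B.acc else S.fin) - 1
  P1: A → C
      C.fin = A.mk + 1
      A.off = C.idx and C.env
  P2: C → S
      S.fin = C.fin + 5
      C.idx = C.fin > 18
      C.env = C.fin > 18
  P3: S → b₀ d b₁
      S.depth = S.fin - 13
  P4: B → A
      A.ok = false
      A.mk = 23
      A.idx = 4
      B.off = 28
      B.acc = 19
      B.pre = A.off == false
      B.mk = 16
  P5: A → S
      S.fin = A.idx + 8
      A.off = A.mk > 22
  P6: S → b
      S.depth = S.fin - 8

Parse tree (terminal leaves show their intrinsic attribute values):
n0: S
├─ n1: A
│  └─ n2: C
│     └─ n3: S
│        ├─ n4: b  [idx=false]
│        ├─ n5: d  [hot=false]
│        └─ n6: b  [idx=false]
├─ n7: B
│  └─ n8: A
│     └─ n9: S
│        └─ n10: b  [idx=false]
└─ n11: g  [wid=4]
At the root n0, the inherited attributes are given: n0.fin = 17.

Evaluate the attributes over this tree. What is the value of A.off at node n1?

true

1. n0.fin = 17  [given at root]
2. n1.ok = true  [true]
3. n1.mk = 18  [18]
4. n1.idx = -7  [-7]
5. n2.fin = 19  [A.mk + 1]
6. n3.fin = 24  [C.fin + 5]
7. n4.idx = false  [terminal]
8. n5.hot = false  [terminal]
9. n6.idx = false  [terminal]
10. n3.depth = 11  [S.fin - 13]
11. n2.idx = true  [C.fin > 18]
12. n2.env = true  [C.fin > 18]
13. n1.off = true  [C.idx and C.env]
14. n8.ok = false  [false]
15. n8.mk = 23  [23]
16. n8.idx = 4  [4]
17. n9.fin = 12  [A.idx + 8]
18. n10.idx = false  [terminal]
19. n9.depth = 4  [S.fin - 8]
20. n8.off = true  [A.mk > 22]
21. n7.off = 28  [28]
22. n7.acc = 19  [19]
23. n7.pre = false  [A.off == false]
24. n7.mk = 16  [16]
25. n11.wid = 4  [terminal]
26. n0.depth = 16  [(if B.pre then B.acc else S.fin) - 1]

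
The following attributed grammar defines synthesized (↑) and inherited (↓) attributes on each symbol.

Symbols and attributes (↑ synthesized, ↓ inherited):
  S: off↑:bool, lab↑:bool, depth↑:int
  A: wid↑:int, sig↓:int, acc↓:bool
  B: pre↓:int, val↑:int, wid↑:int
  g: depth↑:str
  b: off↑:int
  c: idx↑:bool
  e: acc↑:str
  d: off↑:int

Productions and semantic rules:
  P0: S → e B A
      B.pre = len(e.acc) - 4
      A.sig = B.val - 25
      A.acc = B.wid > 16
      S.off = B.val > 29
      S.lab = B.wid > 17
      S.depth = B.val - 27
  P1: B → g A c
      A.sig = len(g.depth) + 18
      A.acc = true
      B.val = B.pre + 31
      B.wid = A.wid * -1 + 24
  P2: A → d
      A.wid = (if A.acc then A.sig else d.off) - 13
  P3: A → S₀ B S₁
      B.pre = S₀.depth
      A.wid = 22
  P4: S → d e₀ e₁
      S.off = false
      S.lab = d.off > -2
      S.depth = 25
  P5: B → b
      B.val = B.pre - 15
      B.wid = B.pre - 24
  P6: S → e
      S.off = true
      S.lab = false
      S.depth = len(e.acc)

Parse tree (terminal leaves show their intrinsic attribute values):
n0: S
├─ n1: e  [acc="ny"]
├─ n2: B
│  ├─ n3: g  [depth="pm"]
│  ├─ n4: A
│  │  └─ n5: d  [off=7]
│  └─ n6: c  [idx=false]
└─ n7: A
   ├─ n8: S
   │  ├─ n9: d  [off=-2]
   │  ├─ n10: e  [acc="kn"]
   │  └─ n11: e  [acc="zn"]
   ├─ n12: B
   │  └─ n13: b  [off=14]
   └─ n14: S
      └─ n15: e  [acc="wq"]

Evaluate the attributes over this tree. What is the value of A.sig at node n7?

4

1. n1.acc = "ny"  [terminal]
2. n2.pre = -2  [len(e.acc) - 4]
3. n3.depth = "pm"  [terminal]
4. n4.sig = 20  [len(g.depth) + 18]
5. n4.acc = true  [true]
6. n5.off = 7  [terminal]
7. n4.wid = 7  [(if A.acc then A.sig else d.off) - 13]
8. n6.idx = false  [terminal]
9. n2.val = 29  [B.pre + 31]
10. n2.wid = 17  [A.wid * -1 + 24]
11. n7.sig = 4  [B.val - 25]
12. n7.acc = true  [B.wid > 16]
13. n9.off = -2  [terminal]
14. n10.acc = "kn"  [terminal]
15. n11.acc = "zn"  [terminal]
16. n8.off = false  [false]
17. n8.lab = false  [d.off > -2]
18. n8.depth = 25  [25]
19. n12.pre = 25  [S₀.depth]
20. n13.off = 14  [terminal]
21. n12.val = 10  [B.pre - 15]
22. n12.wid = 1  [B.pre - 24]
23. n15.acc = "wq"  [terminal]
24. n14.off = true  [true]
25. n14.lab = false  [false]
26. n14.depth = 2  [len(e.acc)]
27. n7.wid = 22  [22]
28. n0.off = false  [B.val > 29]
29. n0.lab = false  [B.wid > 17]
30. n0.depth = 2  [B.val - 27]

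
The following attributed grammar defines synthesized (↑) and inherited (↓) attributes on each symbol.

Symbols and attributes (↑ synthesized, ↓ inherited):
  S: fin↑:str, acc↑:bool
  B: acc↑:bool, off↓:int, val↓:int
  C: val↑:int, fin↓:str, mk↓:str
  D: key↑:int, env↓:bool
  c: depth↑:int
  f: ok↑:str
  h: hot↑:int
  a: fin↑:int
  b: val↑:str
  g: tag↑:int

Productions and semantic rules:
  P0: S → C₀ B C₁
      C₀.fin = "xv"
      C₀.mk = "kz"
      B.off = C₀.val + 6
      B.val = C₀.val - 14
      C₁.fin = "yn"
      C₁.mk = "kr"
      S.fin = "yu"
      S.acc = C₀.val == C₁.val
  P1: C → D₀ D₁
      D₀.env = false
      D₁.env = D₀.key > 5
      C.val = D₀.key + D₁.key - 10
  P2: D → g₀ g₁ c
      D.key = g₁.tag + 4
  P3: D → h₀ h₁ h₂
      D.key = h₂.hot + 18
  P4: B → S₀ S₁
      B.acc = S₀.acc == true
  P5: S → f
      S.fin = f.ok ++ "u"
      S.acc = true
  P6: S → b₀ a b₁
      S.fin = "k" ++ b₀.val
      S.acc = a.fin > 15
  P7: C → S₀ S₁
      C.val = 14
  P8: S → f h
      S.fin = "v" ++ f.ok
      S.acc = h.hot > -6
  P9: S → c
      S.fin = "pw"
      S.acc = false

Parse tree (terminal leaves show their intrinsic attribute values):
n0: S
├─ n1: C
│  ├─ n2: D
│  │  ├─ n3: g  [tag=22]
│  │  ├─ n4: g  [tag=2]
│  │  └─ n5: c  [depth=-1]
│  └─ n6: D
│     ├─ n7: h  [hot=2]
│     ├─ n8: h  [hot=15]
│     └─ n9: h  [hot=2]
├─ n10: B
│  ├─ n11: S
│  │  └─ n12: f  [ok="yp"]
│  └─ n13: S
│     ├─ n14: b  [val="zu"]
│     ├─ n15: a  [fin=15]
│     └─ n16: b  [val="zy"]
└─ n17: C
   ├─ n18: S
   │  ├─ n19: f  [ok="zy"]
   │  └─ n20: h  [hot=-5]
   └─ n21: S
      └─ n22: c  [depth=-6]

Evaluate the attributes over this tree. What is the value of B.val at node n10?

1. n1.fin = "xv"  ["xv"]
2. n1.mk = "kz"  ["kz"]
3. n2.env = false  [false]
4. n3.tag = 22  [terminal]
5. n4.tag = 2  [terminal]
6. n5.depth = -1  [terminal]
7. n2.key = 6  [g₁.tag + 4]
8. n6.env = true  [D₀.key > 5]
9. n7.hot = 2  [terminal]
10. n8.hot = 15  [terminal]
11. n9.hot = 2  [terminal]
12. n6.key = 20  [h₂.hot + 18]
13. n1.val = 16  [D₀.key + D₁.key - 10]
14. n10.off = 22  [C₀.val + 6]
15. n10.val = 2  [C₀.val - 14]
16. n12.ok = "yp"  [terminal]
17. n11.fin = "ypu"  [f.ok ++ "u"]
18. n11.acc = true  [true]
19. n14.val = "zu"  [terminal]
20. n15.fin = 15  [terminal]
21. n16.val = "zy"  [terminal]
22. n13.fin = "kzu"  ["k" ++ b₀.val]
23. n13.acc = false  [a.fin > 15]
24. n10.acc = true  [S₀.acc == true]
25. n17.fin = "yn"  ["yn"]
26. n17.mk = "kr"  ["kr"]
27. n19.ok = "zy"  [terminal]
28. n20.hot = -5  [terminal]
29. n18.fin = "vzy"  ["v" ++ f.ok]
30. n18.acc = true  [h.hot > -6]
31. n22.depth = -6  [terminal]
32. n21.fin = "pw"  ["pw"]
33. n21.acc = false  [false]
34. n17.val = 14  [14]
35. n0.fin = "yu"  ["yu"]
36. n0.acc = false  [C₀.val == C₁.val]

2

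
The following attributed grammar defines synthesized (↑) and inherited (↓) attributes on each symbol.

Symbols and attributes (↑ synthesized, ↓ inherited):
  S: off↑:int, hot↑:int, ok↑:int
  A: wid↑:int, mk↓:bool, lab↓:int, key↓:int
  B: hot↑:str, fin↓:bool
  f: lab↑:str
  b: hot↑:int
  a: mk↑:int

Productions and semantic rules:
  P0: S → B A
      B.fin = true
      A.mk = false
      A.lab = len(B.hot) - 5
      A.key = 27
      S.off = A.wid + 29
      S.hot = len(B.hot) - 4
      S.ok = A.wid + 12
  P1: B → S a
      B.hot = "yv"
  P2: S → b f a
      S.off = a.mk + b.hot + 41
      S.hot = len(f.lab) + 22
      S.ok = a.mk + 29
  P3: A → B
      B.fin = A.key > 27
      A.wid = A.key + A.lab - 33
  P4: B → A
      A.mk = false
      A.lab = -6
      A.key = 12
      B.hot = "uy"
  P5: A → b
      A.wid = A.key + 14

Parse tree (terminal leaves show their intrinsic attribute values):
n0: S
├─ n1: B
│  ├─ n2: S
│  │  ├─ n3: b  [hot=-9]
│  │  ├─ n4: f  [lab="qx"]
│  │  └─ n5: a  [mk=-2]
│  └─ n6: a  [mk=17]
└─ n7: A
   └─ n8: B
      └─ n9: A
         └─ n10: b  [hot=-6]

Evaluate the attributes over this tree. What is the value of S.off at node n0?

20

1. n1.fin = true  [true]
2. n3.hot = -9  [terminal]
3. n4.lab = "qx"  [terminal]
4. n5.mk = -2  [terminal]
5. n2.off = 30  [a.mk + b.hot + 41]
6. n2.hot = 24  [len(f.lab) + 22]
7. n2.ok = 27  [a.mk + 29]
8. n6.mk = 17  [terminal]
9. n1.hot = "yv"  ["yv"]
10. n7.mk = false  [false]
11. n7.lab = -3  [len(B.hot) - 5]
12. n7.key = 27  [27]
13. n8.fin = false  [A.key > 27]
14. n9.mk = false  [false]
15. n9.lab = -6  [-6]
16. n9.key = 12  [12]
17. n10.hot = -6  [terminal]
18. n9.wid = 26  [A.key + 14]
19. n8.hot = "uy"  ["uy"]
20. n7.wid = -9  [A.key + A.lab - 33]
21. n0.off = 20  [A.wid + 29]
22. n0.hot = -2  [len(B.hot) - 4]
23. n0.ok = 3  [A.wid + 12]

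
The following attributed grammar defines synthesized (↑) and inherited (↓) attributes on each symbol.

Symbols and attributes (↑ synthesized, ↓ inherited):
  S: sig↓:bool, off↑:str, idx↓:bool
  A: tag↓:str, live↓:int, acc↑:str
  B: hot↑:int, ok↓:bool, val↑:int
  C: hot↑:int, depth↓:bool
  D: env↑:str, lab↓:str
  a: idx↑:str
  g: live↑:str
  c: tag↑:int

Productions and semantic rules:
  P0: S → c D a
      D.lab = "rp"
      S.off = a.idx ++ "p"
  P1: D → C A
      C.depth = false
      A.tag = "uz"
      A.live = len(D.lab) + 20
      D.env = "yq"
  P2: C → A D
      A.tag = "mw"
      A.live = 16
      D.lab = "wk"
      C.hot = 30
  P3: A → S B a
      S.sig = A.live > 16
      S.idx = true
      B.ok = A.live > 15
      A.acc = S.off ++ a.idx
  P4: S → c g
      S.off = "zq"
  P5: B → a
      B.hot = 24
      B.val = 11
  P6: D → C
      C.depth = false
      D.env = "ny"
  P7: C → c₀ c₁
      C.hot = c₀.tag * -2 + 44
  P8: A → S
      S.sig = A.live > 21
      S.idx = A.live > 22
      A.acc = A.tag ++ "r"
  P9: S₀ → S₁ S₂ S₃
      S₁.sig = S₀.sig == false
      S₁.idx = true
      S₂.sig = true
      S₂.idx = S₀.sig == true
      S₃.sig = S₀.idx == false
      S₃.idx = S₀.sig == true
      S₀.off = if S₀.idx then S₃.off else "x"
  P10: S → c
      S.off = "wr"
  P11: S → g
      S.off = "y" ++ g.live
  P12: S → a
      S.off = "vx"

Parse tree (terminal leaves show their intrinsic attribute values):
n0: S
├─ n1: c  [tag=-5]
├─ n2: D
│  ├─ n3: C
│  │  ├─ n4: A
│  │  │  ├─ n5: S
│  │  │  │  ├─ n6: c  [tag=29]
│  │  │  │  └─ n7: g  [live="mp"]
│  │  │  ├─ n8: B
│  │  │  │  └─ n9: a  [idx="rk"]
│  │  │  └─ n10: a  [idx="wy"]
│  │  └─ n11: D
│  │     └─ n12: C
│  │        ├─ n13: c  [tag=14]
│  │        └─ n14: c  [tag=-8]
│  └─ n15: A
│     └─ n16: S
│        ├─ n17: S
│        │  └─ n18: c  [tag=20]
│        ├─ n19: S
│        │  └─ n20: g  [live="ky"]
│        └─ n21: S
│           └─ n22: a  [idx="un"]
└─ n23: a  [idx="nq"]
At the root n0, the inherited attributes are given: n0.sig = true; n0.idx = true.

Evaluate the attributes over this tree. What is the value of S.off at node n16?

"x"

1. n0.sig = true  [given at root]
2. n0.idx = true  [given at root]
3. n1.tag = -5  [terminal]
4. n2.lab = "rp"  ["rp"]
5. n3.depth = false  [false]
6. n4.tag = "mw"  ["mw"]
7. n4.live = 16  [16]
8. n5.sig = false  [A.live > 16]
9. n5.idx = true  [true]
10. n6.tag = 29  [terminal]
11. n7.live = "mp"  [terminal]
12. n5.off = "zq"  ["zq"]
13. n8.ok = true  [A.live > 15]
14. n9.idx = "rk"  [terminal]
15. n8.hot = 24  [24]
16. n8.val = 11  [11]
17. n10.idx = "wy"  [terminal]
18. n4.acc = "zqwy"  [S.off ++ a.idx]
19. n11.lab = "wk"  ["wk"]
20. n12.depth = false  [false]
21. n13.tag = 14  [terminal]
22. n14.tag = -8  [terminal]
23. n12.hot = 16  [c₀.tag * -2 + 44]
24. n11.env = "ny"  ["ny"]
25. n3.hot = 30  [30]
26. n15.tag = "uz"  ["uz"]
27. n15.live = 22  [len(D.lab) + 20]
28. n16.sig = true  [A.live > 21]
29. n16.idx = false  [A.live > 22]
30. n17.sig = false  [S₀.sig == false]
31. n17.idx = true  [true]
32. n18.tag = 20  [terminal]
33. n17.off = "wr"  ["wr"]
34. n19.sig = true  [true]
35. n19.idx = true  [S₀.sig == true]
36. n20.live = "ky"  [terminal]
37. n19.off = "yky"  ["y" ++ g.live]
38. n21.sig = true  [S₀.idx == false]
39. n21.idx = true  [S₀.sig == true]
40. n22.idx = "un"  [terminal]
41. n21.off = "vx"  ["vx"]
42. n16.off = "x"  [if S₀.idx then S₃.off else "x"]
43. n15.acc = "uzr"  [A.tag ++ "r"]
44. n2.env = "yq"  ["yq"]
45. n23.idx = "nq"  [terminal]
46. n0.off = "nqp"  [a.idx ++ "p"]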